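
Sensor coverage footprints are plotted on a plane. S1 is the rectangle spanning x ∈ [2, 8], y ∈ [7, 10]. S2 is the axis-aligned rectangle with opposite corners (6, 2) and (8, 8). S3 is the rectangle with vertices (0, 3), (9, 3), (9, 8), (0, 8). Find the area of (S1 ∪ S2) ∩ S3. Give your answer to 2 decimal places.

The region (S1 ∪ S2) ∩ S3 is the polygon with vertices (8,3), (6,3), (6,7), (2,7), (2,8), (8,8), (8,7).
By the shoelace formula its area is 14.00.

14.00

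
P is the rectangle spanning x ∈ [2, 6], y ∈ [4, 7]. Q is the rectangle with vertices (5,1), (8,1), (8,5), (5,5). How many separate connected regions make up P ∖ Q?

P ∖ Q is a single connected region.

1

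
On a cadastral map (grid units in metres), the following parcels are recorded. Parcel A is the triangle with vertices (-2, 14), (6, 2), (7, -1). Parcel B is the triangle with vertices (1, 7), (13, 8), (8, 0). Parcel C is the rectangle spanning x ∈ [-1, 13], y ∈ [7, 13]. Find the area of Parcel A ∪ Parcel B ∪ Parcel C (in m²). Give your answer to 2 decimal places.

By inclusion–exclusion:
Individual areas: |Parcel A| = 6, |Parcel B| = 45.5, |Parcel C| = 84.
|Parcel A∩Parcel B| = 2.4192.
|Parcel A∩Parcel C| = 1.55.
|Parcel B∩Parcel C| = 5.6875.
|Parcel A∩Parcel B∩Parcel C| = 0.0525.
|Parcel A ∪ Parcel B ∪ Parcel C| = 135.5 − 9.6567 + 0.0525 = 125.90.

125.90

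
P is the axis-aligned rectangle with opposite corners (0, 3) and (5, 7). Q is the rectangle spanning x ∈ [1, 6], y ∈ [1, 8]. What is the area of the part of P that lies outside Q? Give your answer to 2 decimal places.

|P∩Q|: x∈[1,5], y∈[3,7] → 4·4 = 16.
|P| = 20.
|P ∖ Q| = |P| − |P∩Q| = 20 − 16 = 4.00.

4.00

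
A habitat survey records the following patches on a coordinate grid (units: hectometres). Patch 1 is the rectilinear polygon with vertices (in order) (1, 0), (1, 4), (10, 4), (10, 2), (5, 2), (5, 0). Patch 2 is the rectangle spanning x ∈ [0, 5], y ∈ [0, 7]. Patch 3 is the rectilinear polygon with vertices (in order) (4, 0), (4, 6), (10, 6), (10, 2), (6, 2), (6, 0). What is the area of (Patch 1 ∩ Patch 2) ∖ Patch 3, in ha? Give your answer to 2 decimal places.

|Patch 1 ∩ Patch 2| = 16.
|(Patch 1 ∩ Patch 2) ∩ Patch 3| = 4.
|(Patch 1 ∩ Patch 2) ∖ Patch 3| = 16 − 4 = 12.00.

12.00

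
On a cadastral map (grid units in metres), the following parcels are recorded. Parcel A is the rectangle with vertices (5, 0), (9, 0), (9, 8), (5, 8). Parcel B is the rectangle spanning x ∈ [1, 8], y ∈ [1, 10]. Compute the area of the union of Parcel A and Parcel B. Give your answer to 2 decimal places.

By inclusion–exclusion:
Individual areas: |Parcel A| = 32, |Parcel B| = 63.
|Parcel A∩Parcel B|: x∈[5,8], y∈[1,8] → 3·7 = 21.
|Parcel A ∪ Parcel B| = 95 − 21 = 74.00.

74.00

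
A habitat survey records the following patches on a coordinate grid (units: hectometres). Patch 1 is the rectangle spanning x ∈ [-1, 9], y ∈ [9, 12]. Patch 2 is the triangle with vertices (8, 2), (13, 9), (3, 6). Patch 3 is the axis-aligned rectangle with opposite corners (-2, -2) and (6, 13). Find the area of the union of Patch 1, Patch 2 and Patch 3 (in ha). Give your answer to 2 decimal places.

151.55

By inclusion–exclusion:
Individual areas: |Patch 1| = 30, |Patch 2| = 27.5, |Patch 3| = 120.
|Patch 1∩Patch 2| = 0.
|Patch 1∩Patch 3|: x∈[-1,6], y∈[9,12] → 7·3 = 21.
|Patch 2∩Patch 3| = 4.95.
|Patch 1∩Patch 2∩Patch 3| = 0.
|Patch 1 ∪ Patch 2 ∪ Patch 3| = 177.5 − 25.95 + 0 = 151.55.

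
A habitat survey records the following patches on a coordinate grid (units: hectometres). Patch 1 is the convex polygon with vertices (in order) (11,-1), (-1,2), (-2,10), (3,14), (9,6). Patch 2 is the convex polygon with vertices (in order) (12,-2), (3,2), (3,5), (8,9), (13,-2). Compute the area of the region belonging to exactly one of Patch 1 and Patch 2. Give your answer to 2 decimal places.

80.61

|Patch 1| = 113, |Patch 2| = 54.5, |Patch 1∩Patch 2| = 43.4442.
|Patch 1 △ Patch 2| = |Patch 1| + |Patch 2| − 2·|Patch 1∩Patch 2| = 113 + 54.5 − 86.8884 = 80.61.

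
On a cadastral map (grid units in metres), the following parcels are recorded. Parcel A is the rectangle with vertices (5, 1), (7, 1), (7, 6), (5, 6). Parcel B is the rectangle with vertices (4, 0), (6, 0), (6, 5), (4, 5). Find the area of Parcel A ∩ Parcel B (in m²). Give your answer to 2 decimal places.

|Parcel A∩Parcel B|: x∈[5,6], y∈[1,5] → 1·4 = 4.

4.00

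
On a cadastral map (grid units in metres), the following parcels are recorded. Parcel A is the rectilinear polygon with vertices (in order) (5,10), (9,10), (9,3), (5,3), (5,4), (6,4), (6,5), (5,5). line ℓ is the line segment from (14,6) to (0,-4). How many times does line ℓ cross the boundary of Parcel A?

0

The segment lies entirely outside Parcel A and never meets its boundary.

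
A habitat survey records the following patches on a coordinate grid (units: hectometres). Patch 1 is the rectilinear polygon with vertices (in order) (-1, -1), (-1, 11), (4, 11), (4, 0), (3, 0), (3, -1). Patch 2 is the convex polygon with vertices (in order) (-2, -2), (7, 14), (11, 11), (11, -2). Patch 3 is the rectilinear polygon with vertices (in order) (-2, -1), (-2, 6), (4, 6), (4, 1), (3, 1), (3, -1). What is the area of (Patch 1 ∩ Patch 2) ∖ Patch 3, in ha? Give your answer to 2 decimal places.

|Patch 1 ∩ Patch 2| = 25.1111.
|(Patch 1 ∩ Patch 2) ∩ Patch 3| = 22.1111.
|(Patch 1 ∩ Patch 2) ∖ Patch 3| = 25.1111 − 22.1111 = 3.00.

3.00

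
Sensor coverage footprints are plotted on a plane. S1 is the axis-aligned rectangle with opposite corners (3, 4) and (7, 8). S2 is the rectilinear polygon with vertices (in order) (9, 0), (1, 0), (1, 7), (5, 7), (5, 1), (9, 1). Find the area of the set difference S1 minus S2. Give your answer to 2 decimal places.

10.00

|S1| = 16, |S1∩S2| = 6.
|S1 ∖ S2| = |S1| − |S1∩S2| = 16 − 6 = 10.00.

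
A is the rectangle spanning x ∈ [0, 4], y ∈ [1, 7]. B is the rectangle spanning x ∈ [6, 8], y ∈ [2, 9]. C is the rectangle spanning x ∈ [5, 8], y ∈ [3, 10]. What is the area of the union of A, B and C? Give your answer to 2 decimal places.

By inclusion–exclusion:
Individual areas: |A| = 24, |B| = 14, |C| = 21.
|A∩B| = 0 (no overlap).
|A∩C| = 0 (no overlap).
|B∩C|: x∈[6,8], y∈[3,9] → 2·6 = 12.
|A∩B∩C| = 0.
|A ∪ B ∪ C| = 59 − 12 + 0 = 47.00.

47.00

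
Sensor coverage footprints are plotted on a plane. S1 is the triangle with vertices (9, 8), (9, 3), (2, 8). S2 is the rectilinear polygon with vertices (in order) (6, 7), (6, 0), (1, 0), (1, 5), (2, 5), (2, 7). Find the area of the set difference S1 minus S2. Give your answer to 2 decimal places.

|S1| = 17.5, |S1∩S2| = 2.4143.
|S1 ∖ S2| = |S1| − |S1∩S2| = 17.5 − 2.4143 = 15.09.

15.09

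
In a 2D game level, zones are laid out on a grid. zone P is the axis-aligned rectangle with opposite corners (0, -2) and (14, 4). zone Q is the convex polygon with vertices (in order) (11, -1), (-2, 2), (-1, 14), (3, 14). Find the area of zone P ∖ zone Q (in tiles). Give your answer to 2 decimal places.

49.63

|zone P| = 84, |zone P∩zone Q| = 34.3718.
|zone P ∖ zone Q| = |zone P| − |zone P∩zone Q| = 84 − 34.3718 = 49.63.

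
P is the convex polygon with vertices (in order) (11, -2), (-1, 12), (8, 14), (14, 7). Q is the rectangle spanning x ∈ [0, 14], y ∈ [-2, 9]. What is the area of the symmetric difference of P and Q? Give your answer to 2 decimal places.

127.21

|P| = 112.5, |Q| = 154, |P∩Q| = 69.6429.
|P △ Q| = |P| + |Q| − 2·|P∩Q| = 112.5 + 154 − 139.2857 = 127.21.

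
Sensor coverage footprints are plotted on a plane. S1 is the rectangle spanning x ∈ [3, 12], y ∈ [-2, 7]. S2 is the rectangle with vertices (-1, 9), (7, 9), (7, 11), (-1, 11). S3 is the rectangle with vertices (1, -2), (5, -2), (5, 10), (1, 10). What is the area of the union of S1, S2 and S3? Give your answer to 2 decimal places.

123.00

By inclusion–exclusion:
Individual areas: |S1| = 81, |S2| = 16, |S3| = 48.
|S1∩S2| = 0 (no overlap).
|S1∩S3|: x∈[3,5], y∈[-2,7] → 2·9 = 18.
|S2∩S3|: x∈[1,5], y∈[9,10] → 4·1 = 4.
|S1∩S2∩S3| = 0.
|S1 ∪ S2 ∪ S3| = 145 − 22 + 0 = 123.00.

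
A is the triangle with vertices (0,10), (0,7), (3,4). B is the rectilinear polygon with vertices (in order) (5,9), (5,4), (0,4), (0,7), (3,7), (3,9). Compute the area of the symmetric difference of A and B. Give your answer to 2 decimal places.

19.00

|A| = 4.5, |B| = 19, |A∩B| = 2.25.
|A △ B| = |A| + |B| − 2·|A∩B| = 4.5 + 19 − 4.5 = 19.00.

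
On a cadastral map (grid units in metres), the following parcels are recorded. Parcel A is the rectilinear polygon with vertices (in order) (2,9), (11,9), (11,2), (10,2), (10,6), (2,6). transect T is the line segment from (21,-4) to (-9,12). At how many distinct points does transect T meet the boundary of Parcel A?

The segment meets the boundary at (2,6.133), (2.25,6).

2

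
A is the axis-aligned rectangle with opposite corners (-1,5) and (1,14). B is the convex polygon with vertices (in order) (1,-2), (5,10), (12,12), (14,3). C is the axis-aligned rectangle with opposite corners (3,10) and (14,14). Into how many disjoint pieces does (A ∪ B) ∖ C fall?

2

(A ∪ B) ∖ C splits into 2 disjoint pieces (area 18, area 94.0556).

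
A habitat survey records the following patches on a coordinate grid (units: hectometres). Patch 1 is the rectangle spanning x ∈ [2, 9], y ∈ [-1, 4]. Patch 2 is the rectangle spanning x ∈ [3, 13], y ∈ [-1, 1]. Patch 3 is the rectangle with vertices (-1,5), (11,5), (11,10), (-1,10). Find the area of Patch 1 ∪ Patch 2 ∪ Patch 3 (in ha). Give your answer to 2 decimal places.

103.00

By inclusion–exclusion:
Individual areas: |Patch 1| = 35, |Patch 2| = 20, |Patch 3| = 60.
|Patch 1∩Patch 2|: x∈[3,9], y∈[-1,1] → 6·2 = 12.
|Patch 1∩Patch 3| = 0 (no overlap).
|Patch 2∩Patch 3| = 0 (no overlap).
|Patch 1∩Patch 2∩Patch 3| = 0.
|Patch 1 ∪ Patch 2 ∪ Patch 3| = 115 − 12 + 0 = 103.00.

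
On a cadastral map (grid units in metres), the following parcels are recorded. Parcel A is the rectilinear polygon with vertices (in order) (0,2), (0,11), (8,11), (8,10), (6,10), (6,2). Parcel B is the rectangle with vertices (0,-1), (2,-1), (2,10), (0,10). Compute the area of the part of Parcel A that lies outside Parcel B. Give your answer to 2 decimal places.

|Parcel A| = 56, |Parcel A∩Parcel B| = 16.
|Parcel A ∖ Parcel B| = |Parcel A| − |Parcel A∩Parcel B| = 56 − 16 = 40.00.

40.00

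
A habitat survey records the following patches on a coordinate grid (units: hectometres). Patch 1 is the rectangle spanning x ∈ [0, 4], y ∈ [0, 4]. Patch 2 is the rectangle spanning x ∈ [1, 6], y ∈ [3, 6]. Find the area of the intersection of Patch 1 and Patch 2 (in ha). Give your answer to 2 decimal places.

3.00

|Patch 1∩Patch 2|: x∈[1,4], y∈[3,4] → 3·1 = 3.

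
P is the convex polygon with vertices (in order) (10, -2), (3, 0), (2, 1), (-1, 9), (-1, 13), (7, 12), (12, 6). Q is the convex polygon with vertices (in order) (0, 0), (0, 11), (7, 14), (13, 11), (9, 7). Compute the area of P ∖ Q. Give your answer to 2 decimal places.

|P| = 132.5, |P∩Q| = 69.7009.
|P ∖ Q| = |P| − |P∩Q| = 132.5 − 69.7009 = 62.80.

62.80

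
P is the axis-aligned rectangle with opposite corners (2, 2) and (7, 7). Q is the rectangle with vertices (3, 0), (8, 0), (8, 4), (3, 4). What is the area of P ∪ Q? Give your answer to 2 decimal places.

37.00

By inclusion–exclusion:
Individual areas: |P| = 25, |Q| = 20.
|P∩Q|: x∈[3,7], y∈[2,4] → 4·2 = 8.
|P ∪ Q| = 45 − 8 = 37.00.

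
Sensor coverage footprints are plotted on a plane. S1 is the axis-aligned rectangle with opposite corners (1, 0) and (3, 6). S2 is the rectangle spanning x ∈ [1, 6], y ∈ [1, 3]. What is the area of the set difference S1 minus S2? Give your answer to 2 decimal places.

8.00

|S1∩S2|: x∈[1,3], y∈[1,3] → 2·2 = 4.
|S1| = 12.
|S1 ∖ S2| = |S1| − |S1∩S2| = 12 − 4 = 8.00.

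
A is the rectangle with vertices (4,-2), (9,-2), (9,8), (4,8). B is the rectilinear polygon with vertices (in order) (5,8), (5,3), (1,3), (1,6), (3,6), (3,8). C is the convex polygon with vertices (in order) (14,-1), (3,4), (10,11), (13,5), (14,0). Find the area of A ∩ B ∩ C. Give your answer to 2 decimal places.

2.18

The intersection is the polygon with vertices (5,3.091), (4,3.546), (4,5), (5,6).
By the shoelace formula its area is 2.18.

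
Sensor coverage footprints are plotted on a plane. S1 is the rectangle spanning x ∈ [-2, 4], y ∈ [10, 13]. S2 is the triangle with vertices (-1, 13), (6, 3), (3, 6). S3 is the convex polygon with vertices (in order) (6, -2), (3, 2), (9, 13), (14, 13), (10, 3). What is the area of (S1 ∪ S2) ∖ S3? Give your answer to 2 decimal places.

|S1 ∪ S2| = 21.9214.
|(S1 ∪ S2) ∩ S3| = 0.4695.
|(S1 ∪ S2) ∖ S3| = 21.9214 − 0.4695 = 21.45.

21.45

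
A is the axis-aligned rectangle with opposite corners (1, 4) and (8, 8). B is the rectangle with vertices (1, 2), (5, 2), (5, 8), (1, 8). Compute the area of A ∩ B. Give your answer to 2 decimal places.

16.00

|A∩B|: x∈[1,5], y∈[4,8] → 4·4 = 16.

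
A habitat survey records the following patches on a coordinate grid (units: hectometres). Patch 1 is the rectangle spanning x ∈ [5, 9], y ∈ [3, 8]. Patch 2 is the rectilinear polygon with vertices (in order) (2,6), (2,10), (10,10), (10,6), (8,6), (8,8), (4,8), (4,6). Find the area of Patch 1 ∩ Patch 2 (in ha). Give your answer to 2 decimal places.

2.00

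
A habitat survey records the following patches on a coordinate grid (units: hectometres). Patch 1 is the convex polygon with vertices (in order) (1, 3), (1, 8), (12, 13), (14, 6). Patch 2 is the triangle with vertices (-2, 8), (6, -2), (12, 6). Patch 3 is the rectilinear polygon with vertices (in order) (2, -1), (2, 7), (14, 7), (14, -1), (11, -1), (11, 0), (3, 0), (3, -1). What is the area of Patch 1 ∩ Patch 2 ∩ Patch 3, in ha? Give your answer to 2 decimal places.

The intersection is the polygon with vertices (12,6), (11.581,5.442), (2,3.231), (2,7), (5,7).
By the shoelace formula its area is 22.56.

22.56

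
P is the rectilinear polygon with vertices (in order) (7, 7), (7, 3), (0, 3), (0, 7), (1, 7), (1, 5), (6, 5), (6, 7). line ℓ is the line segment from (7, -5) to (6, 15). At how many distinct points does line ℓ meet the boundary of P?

The segment meets the boundary at (6.4,7), (6.6,3).

2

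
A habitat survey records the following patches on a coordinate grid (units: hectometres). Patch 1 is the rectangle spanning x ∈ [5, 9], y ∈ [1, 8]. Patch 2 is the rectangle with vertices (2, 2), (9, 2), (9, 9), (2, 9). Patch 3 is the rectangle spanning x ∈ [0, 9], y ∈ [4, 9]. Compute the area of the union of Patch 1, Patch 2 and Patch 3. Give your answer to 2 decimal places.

By inclusion–exclusion:
Individual areas: |Patch 1| = 28, |Patch 2| = 49, |Patch 3| = 45.
|Patch 1∩Patch 2|: x∈[5,9], y∈[2,8] → 4·6 = 24.
|Patch 1∩Patch 3|: x∈[5,9], y∈[4,8] → 4·4 = 16.
|Patch 2∩Patch 3|: x∈[2,9], y∈[4,9] → 7·5 = 35.
|Patch 1∩Patch 2∩Patch 3| = 16.
|Patch 1 ∪ Patch 2 ∪ Patch 3| = 122 − 75 + 16 = 63.00.

63.00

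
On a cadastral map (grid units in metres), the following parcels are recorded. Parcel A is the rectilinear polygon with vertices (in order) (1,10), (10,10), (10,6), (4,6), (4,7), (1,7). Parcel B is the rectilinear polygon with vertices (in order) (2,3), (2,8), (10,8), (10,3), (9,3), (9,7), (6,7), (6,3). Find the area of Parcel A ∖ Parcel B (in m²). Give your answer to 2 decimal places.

22.00

|Parcel A| = 33, |Parcel A∩Parcel B| = 11.
|Parcel A ∖ Parcel B| = |Parcel A| − |Parcel A∩Parcel B| = 33 − 11 = 22.00.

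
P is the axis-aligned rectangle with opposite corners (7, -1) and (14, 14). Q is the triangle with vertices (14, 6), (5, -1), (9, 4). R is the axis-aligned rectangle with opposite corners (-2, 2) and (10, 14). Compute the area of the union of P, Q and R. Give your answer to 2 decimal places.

By inclusion–exclusion:
Individual areas: |P| = 105, |Q| = 8.5, |R| = 144.
|P∩Q| = 7.5556.
|P∩R|: x∈[7,10], y∈[2,14] → 3·12 = 36.
|Q∩R| = 3.2921.
|P∩Q∩R| = 3.2921.
|P ∪ Q ∪ R| = 257.5 − 46.8476 + 3.2921 = 213.94.

213.94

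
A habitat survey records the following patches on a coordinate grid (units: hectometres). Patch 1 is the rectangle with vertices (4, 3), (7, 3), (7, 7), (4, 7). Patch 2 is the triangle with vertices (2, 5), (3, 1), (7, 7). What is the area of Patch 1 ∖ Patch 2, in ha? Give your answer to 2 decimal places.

7.13

|Patch 1| = 12, |Patch 1∩Patch 2| = 4.8667.
|Patch 1 ∖ Patch 2| = |Patch 1| − |Patch 1∩Patch 2| = 12 − 4.8667 = 7.13.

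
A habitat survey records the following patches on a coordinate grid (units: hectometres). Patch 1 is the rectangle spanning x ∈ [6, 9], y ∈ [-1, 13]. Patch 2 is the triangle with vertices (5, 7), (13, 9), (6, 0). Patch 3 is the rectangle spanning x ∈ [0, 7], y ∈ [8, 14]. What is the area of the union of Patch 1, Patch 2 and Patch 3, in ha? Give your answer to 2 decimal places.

90.91

By inclusion–exclusion:
Individual areas: |Patch 1| = 42, |Patch 2| = 29, |Patch 3| = 42.
|Patch 1∩Patch 2| = 17.0893.
|Patch 1∩Patch 3|: x∈[6,7], y∈[8,13] → 1·5 = 5.
|Patch 2∩Patch 3| = 0.
|Patch 1∩Patch 2∩Patch 3| = 0.
|Patch 1 ∪ Patch 2 ∪ Patch 3| = 113 − 22.0893 + 0 = 90.91.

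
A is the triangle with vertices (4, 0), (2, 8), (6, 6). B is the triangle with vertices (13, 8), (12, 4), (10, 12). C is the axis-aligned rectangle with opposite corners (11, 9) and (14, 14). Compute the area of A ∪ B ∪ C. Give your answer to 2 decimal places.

35.96

By inclusion–exclusion:
Individual areas: |A| = 14, |B| = 8, |C| = 15.
|A∩B| = 0.
|A∩C| = 0.
|B∩C| = 1.0417.
|A∩B∩C| = 0.
|A ∪ B ∪ C| = 37 − 1.0417 + 0 = 35.96.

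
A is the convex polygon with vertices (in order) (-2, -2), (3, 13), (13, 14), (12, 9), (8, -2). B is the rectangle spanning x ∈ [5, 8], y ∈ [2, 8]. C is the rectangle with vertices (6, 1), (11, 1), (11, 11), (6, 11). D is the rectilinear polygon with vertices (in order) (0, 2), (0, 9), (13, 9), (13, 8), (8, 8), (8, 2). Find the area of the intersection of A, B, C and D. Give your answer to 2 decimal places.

12.00

The intersection is the polygon with vertices (8,2), (6,2), (6,8), (8,8).
By the shoelace formula its area is 12.00.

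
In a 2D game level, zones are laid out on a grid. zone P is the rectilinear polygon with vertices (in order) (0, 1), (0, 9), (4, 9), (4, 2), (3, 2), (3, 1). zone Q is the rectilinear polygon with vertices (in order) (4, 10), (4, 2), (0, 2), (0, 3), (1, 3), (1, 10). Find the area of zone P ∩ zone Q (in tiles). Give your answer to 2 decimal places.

The intersection is the polygon with vertices (0,3), (1,3), (1,9), (4,9), (4,2), (3,2), (0,2).
By the shoelace formula its area is 22.00.

22.00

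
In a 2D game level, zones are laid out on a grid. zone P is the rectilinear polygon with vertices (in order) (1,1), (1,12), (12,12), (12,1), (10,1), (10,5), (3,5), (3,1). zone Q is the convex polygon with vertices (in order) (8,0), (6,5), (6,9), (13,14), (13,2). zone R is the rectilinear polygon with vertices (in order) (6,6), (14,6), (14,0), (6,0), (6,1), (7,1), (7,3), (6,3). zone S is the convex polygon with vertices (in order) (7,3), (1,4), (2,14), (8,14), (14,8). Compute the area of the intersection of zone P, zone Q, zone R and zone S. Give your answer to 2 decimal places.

The intersection is the polygon with vertices (6,5), (6,6), (11.2,6), (9.8,5).
By the shoelace formula its area is 4.50.

4.50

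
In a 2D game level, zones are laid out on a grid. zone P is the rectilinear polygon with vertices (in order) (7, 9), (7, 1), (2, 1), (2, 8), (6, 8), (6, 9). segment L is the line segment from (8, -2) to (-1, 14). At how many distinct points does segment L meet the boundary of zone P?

2

The segment meets the boundary at (2.375,8), (6.312,1).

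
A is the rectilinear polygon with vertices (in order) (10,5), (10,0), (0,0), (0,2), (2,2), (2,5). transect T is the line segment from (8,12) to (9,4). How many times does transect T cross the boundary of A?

1

The segment meets the boundary at (8.875,5).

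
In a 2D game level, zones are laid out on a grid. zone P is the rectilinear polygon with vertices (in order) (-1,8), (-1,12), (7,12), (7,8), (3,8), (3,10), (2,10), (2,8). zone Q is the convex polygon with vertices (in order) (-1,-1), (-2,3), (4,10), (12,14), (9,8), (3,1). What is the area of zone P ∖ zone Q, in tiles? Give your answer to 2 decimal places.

|zone P| = 30, |zone P∩zone Q| = 9.6667.
|zone P ∖ zone Q| = |zone P| − |zone P∩zone Q| = 30 − 9.6667 = 20.33.

20.33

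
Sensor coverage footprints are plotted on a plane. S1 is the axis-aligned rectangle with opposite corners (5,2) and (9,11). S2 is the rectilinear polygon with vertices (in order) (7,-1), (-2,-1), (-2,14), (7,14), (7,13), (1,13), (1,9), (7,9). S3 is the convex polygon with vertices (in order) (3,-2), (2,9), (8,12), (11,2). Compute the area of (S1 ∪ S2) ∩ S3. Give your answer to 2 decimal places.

65.39

|S1 ∪ S2| = 133.
|(S1 ∪ S2) ∩ S3| = 65.39.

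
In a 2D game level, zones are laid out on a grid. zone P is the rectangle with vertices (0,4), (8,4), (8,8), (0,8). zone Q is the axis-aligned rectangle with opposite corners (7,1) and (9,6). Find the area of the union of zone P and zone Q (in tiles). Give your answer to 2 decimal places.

40.00

By inclusion–exclusion:
Individual areas: |zone P| = 32, |zone Q| = 10.
|zone P∩zone Q|: x∈[7,8], y∈[4,6] → 1·2 = 2.
|zone P ∪ zone Q| = 42 − 2 = 40.00.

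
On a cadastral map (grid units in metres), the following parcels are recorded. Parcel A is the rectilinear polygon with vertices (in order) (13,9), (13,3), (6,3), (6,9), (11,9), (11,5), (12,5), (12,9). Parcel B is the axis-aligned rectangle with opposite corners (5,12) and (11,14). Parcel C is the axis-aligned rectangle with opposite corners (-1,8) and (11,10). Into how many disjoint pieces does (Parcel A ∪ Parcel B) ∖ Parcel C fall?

(Parcel A ∪ Parcel B) ∖ Parcel C splits into 2 disjoint pieces (area 33, area 12).

2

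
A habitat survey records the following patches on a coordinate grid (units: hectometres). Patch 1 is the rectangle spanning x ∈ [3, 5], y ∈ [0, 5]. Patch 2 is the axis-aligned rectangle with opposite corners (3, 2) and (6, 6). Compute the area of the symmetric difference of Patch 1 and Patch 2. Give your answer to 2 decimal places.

|Patch 1∩Patch 2|: x∈[3,5], y∈[2,5] → 2·3 = 6.
|Patch 1 △ Patch 2| = |Patch 1| + |Patch 2| − 2·|Patch 1∩Patch 2| = 10 + 12 − 12 = 10.00.

10.00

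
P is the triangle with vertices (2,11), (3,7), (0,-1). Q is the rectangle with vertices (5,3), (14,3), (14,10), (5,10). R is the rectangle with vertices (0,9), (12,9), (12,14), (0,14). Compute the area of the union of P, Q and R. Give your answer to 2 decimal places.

125.17

By inclusion–exclusion:
Individual areas: |P| = 10, |Q| = 63, |R| = 60.
|P∩Q| = 0.
|P∩R| = 0.8333.
|Q∩R|: x∈[5,12], y∈[9,10] → 7·1 = 7.
|P∩Q∩R| = 0.
|P ∪ Q ∪ R| = 133 − 7.8333 + 0 = 125.17.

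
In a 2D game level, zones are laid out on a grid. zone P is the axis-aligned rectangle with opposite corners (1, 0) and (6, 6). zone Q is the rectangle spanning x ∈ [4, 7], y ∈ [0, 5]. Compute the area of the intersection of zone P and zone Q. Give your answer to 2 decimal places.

10.00

|zone P∩zone Q|: x∈[4,6], y∈[0,5] → 2·5 = 10.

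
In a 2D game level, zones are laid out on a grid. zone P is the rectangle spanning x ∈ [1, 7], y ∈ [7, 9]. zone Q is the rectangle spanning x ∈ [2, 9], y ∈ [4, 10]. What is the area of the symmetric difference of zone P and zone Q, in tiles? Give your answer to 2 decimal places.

|zone P∩zone Q|: x∈[2,7], y∈[7,9] → 5·2 = 10.
|zone P △ zone Q| = |zone P| + |zone Q| − 2·|zone P∩zone Q| = 12 + 42 − 20 = 34.00.

34.00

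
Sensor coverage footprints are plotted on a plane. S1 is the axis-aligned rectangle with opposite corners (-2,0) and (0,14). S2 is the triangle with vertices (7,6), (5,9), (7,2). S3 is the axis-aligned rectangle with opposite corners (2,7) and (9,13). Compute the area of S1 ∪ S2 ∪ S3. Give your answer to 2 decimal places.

By inclusion–exclusion:
Individual areas: |S1| = 28, |S2| = 4, |S3| = 42.
|S1∩S2| = 0.
|S1∩S3| = 0 (no overlap).
|S2∩S3| = 0.7619.
|S1∩S2∩S3| = 0.
|S1 ∪ S2 ∪ S3| = 74 − 0.7619 + 0 = 73.24.

73.24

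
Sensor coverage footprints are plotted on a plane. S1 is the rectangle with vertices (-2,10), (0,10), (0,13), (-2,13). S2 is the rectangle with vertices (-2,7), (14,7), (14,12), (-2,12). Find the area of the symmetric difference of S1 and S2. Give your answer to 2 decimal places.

78.00

|S1∩S2|: x∈[-2,0], y∈[10,12] → 2·2 = 4.
|S1 △ S2| = |S1| + |S2| − 2·|S1∩S2| = 6 + 80 − 8 = 78.00.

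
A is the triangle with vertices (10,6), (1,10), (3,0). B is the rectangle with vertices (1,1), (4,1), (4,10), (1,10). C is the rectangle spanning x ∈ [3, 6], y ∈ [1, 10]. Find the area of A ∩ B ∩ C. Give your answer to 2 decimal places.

The intersection is the polygon with vertices (4,1), (3,1), (3,9.111), (4,8.667).
By the shoelace formula its area is 7.89.

7.89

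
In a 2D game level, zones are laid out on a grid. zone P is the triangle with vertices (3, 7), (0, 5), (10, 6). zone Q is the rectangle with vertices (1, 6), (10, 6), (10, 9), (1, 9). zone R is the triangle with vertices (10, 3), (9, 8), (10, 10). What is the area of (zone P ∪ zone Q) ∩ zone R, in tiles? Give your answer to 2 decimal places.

2.37

The region (zone P ∪ zone Q) ∩ zone R is the polygon with vertices (10,9), (10,6), (9.412,5.941), (9,8), (9.5,9).
By the shoelace formula its area is 2.37.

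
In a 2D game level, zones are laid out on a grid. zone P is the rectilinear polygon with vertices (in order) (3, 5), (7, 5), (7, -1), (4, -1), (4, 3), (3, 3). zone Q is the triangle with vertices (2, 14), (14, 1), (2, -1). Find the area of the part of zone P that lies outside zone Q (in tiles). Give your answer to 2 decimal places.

1.75

|zone P| = 20, |zone P∩zone Q| = 18.25.
|zone P ∖ zone Q| = |zone P| − |zone P∩zone Q| = 20 − 18.25 = 1.75.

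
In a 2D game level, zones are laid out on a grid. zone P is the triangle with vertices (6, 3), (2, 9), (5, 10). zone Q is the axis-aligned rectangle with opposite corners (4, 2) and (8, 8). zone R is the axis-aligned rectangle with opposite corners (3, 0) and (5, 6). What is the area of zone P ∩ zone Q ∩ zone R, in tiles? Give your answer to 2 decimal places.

The intersection is the polygon with vertices (4,6), (5,6), (5,4.5).
By the shoelace formula its area is 0.75.

0.75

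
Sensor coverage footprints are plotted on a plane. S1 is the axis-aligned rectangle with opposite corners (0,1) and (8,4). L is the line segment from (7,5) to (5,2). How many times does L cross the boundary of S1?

The segment meets the boundary at (6.333,4).

1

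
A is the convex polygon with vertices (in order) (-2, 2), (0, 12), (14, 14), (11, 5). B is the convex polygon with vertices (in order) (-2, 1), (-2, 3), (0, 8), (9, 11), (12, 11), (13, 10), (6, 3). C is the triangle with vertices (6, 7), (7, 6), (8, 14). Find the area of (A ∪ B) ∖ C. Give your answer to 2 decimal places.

125.74

|A ∪ B| = 130.175.
|(A ∪ B) ∩ C| = 4.4373.
|(A ∪ B) ∖ C| = 130.175 − 4.4373 = 125.74.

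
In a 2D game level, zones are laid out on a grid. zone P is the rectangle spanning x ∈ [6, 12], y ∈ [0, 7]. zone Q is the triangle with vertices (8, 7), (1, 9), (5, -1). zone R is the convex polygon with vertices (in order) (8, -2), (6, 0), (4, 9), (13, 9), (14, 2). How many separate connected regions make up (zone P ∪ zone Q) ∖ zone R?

2

(zone P ∪ zone Q) ∖ zone R splits into 2 disjoint pieces (area 0.3333, area 18.4876).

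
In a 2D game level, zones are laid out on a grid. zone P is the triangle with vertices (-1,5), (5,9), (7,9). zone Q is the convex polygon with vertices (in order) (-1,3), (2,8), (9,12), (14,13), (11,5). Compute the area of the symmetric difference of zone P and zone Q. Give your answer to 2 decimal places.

|zone P| = 4, |zone Q| = 74, |zone P∩zone Q| = 3.7143.
|zone P △ zone Q| = |zone P| + |zone Q| − 2·|zone P∩zone Q| = 4 + 74 − 7.4286 = 70.57.

70.57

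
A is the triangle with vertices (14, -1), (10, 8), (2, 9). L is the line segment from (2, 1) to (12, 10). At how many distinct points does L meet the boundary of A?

The segment meets the boundary at (9.805,8.024), (6.615,5.154).

2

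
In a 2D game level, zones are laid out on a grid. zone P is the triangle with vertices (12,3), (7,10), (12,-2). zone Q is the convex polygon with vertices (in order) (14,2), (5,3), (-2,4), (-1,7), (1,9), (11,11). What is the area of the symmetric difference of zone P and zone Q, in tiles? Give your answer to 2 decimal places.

89.29

|zone P| = 12.5, |zone Q| = 94, |zone P∩zone Q| = 8.6057.
|zone P △ zone Q| = |zone P| + |zone Q| − 2·|zone P∩zone Q| = 12.5 + 94 − 17.2114 = 89.29.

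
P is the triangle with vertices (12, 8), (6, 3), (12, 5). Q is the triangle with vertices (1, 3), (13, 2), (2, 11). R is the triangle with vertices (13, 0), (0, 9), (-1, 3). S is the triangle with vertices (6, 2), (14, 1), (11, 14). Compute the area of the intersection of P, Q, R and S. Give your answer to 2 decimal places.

The intersection is the polygon with vertices (7.8,3.6), (6.484,3.161), (6.638,3.532), (7.21,4.008).
By the shoelace formula its area is 0.47.

0.47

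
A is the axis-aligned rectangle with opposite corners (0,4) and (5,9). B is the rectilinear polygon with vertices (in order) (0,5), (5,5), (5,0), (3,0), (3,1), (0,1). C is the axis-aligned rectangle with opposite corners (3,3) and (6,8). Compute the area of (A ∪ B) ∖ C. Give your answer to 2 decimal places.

32.00

|A ∪ B| = 42.
|(A ∪ B) ∩ C| = 10.
|(A ∪ B) ∖ C| = 42 − 10 = 32.00.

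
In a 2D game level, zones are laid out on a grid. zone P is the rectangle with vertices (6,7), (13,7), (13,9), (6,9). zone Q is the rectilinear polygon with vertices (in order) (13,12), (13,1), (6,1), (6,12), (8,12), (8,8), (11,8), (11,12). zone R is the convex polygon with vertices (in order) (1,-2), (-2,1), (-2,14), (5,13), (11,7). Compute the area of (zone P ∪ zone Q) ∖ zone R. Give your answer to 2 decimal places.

|zone P ∪ zone Q| = 68.
|(zone P ∪ zone Q) ∩ zone R| = 23.25.
|(zone P ∪ zone Q) ∖ zone R| = 68 − 23.25 = 44.75.

44.75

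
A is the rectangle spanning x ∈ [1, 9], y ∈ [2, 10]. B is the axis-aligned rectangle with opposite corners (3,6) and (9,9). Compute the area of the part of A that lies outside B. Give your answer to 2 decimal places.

|A∩B|: x∈[3,9], y∈[6,9] → 6·3 = 18.
|A| = 64.
|A ∖ B| = |A| − |A∩B| = 64 − 18 = 46.00.

46.00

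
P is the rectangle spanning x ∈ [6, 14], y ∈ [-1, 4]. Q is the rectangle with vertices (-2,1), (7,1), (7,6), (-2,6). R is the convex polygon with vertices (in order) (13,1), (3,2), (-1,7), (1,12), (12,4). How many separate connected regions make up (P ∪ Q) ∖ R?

(P ∪ Q) ∖ R is a single connected region.

1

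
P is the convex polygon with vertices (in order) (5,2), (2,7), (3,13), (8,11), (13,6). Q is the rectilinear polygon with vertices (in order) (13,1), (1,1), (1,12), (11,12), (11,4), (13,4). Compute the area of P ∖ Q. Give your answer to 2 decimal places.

|P| = 67, |P∩Q| = 62.6667.
|P ∖ Q| = |P| − |P∩Q| = 67 − 62.6667 = 4.33.

4.33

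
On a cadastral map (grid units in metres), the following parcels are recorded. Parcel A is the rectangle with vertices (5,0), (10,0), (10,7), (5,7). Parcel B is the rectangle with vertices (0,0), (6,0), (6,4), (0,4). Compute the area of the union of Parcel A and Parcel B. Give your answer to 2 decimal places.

55.00

By inclusion–exclusion:
Individual areas: |Parcel A| = 35, |Parcel B| = 24.
|Parcel A∩Parcel B|: x∈[5,6], y∈[0,4] → 1·4 = 4.
|Parcel A ∪ Parcel B| = 59 − 4 = 55.00.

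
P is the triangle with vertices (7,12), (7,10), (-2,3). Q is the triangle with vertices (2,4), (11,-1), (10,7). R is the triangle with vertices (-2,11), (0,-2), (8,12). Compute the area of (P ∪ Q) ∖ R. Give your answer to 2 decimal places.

|P ∪ Q| = 42.5.
|(P ∪ Q) ∩ R| = 9.7493.
|(P ∪ Q) ∖ R| = 42.5 − 9.7493 = 32.75.

32.75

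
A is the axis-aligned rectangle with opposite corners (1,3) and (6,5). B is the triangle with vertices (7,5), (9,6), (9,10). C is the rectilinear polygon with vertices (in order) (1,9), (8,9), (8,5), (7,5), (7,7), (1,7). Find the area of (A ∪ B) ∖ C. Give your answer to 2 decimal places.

|A ∪ B| = 14.
|(A ∪ B) ∩ C| = 1.
|(A ∪ B) ∖ C| = 14 − 1 = 13.00.

13.00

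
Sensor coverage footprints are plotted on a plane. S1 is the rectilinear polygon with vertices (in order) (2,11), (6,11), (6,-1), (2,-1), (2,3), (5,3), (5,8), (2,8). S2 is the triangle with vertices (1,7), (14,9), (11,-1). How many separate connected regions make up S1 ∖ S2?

S1 ∖ S2 splits into 2 disjoint pieces (area 12.3077, area 16.4).

2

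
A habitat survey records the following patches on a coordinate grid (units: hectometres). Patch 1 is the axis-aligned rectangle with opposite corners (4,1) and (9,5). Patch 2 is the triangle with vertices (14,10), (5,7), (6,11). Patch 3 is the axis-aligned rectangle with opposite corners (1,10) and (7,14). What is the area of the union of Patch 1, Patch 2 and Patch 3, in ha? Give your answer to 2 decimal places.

59.44

By inclusion–exclusion:
Individual areas: |Patch 1| = 20, |Patch 2| = 16.5, |Patch 3| = 24.
|Patch 1∩Patch 2| = 0.
|Patch 1∩Patch 3| = 0 (no overlap).
|Patch 2∩Patch 3| = 1.0625.
|Patch 1∩Patch 2∩Patch 3| = 0.
|Patch 1 ∪ Patch 2 ∪ Patch 3| = 60.5 − 1.0625 + 0 = 59.44.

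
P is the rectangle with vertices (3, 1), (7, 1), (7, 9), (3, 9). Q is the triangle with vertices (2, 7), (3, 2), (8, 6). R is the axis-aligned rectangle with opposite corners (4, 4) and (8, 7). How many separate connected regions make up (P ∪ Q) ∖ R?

(P ∪ Q) ∖ R is a single connected region.

1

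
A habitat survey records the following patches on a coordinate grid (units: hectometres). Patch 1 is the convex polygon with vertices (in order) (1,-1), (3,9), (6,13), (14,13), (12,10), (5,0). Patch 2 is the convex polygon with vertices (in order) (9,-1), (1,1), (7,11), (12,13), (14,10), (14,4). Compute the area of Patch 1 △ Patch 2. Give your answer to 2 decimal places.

|Patch 1| = 89, |Patch 2| = 111.5, |Patch 1∩Patch 2| = 60.281.
|Patch 1 △ Patch 2| = |Patch 1| + |Patch 2| − 2·|Patch 1∩Patch 2| = 89 + 111.5 − 120.5619 = 79.94.

79.94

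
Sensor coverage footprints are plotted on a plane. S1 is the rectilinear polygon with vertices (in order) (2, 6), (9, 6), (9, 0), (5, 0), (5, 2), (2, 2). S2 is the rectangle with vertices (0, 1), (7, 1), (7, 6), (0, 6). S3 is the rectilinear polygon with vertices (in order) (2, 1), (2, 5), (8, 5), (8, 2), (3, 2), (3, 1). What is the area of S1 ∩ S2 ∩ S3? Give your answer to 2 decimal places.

15.00

The intersection is the polygon with vertices (7,2), (5,2), (3,2), (2,2), (2,5), (7,5).
By the shoelace formula its area is 15.00.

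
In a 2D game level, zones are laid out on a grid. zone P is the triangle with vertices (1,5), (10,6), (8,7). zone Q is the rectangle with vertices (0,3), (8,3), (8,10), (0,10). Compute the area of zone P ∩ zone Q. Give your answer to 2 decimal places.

The intersection is the polygon with vertices (1,5), (8,7), (8,5.778).
By the shoelace formula its area is 4.28.

4.28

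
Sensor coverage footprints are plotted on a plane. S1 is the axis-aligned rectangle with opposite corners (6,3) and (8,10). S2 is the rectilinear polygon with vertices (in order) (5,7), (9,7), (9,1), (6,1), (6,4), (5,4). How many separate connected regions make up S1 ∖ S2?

S1 ∖ S2 is a single connected region.

1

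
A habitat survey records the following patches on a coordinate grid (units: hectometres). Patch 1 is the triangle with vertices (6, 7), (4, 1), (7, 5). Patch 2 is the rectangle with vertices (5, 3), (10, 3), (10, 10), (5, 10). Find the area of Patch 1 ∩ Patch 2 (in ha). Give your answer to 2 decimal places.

4.00

The intersection is the polygon with vertices (6,7), (7,5), (5.5,3), (5,3), (5,4).
By the shoelace formula its area is 4.00.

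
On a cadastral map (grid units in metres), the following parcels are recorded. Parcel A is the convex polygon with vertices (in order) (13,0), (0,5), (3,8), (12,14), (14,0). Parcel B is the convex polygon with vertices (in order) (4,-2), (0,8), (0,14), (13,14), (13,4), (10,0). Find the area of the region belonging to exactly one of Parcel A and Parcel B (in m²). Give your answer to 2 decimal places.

88.00

|Parcel A| = 100, |Parcel B| = 170, |Parcel A∩Parcel B| = 91.0017.
|Parcel A △ Parcel B| = |Parcel A| + |Parcel B| − 2·|Parcel A∩Parcel B| = 100 + 170 − 182.0035 = 88.00.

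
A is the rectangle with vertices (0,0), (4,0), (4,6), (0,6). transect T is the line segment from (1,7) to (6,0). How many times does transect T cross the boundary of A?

2

The segment meets the boundary at (4,2.8), (1.714,6).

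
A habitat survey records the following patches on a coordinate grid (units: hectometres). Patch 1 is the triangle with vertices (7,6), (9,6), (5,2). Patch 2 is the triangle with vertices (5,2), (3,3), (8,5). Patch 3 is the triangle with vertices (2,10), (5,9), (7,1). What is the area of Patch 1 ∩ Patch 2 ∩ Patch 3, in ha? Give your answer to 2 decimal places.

0.50

The intersection is the polygon with vertices (6.125,4.25), (6.182,4.273), (6.4,3.4), (5.929,2.929), (5.684,3.368).
By the shoelace formula its area is 0.50.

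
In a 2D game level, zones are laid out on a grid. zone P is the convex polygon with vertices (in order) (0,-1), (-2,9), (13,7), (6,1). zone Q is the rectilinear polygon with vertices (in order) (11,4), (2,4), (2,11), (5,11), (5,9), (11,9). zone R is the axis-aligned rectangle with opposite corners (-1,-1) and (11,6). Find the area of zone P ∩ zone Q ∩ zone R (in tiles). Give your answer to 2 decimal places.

17.04

The intersection is the polygon with vertices (11,5.286), (9.5,4), (2,4), (2,6), (11,6).
By the shoelace formula its area is 17.04.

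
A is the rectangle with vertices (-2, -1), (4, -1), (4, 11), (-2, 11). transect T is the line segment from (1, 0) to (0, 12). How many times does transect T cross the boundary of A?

The segment meets the boundary at (0.083,11).

1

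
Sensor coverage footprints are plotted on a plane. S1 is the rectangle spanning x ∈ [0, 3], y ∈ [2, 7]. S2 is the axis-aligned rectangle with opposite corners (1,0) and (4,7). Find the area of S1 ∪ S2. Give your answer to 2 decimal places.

By inclusion–exclusion:
Individual areas: |S1| = 15, |S2| = 21.
|S1∩S2|: x∈[1,3], y∈[2,7] → 2·5 = 10.
|S1 ∪ S2| = 36 − 10 = 26.00.

26.00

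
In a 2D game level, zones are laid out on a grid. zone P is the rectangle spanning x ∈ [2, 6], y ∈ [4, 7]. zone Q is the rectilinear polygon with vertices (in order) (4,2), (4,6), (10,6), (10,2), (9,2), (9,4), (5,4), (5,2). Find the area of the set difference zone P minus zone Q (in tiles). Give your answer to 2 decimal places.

|zone P| = 12, |zone P∩zone Q| = 4.
|zone P ∖ zone Q| = |zone P| − |zone P∩zone Q| = 12 − 4 = 8.00.

8.00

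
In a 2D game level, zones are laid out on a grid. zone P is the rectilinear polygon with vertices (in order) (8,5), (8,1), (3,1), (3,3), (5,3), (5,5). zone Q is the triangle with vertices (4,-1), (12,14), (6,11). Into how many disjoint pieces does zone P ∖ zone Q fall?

zone P ∖ zone Q splits into 2 disjoint pieces (area 7.4667, area 3).

2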